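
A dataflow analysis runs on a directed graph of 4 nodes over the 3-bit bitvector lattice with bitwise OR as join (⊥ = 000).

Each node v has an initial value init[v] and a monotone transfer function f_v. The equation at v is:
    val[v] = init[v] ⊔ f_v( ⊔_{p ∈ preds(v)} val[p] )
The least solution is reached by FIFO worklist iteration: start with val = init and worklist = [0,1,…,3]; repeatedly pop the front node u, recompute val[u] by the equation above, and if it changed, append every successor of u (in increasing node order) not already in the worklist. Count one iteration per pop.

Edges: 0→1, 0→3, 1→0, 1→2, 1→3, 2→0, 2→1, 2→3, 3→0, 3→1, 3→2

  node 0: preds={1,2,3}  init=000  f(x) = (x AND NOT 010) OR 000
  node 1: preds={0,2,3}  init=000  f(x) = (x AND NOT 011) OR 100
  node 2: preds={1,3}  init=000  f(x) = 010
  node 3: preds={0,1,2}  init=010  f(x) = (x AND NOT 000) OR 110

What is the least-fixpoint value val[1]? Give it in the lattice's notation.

Worklist (8 pops):
  #1 pop 0: in=010 → 000 (no change)
  #2 pop 1: in=010 → 100 (was 000); enqueue [0]
  #3 pop 2: in=110 → 010 (was 000); enqueue [1]
  #4 pop 3: in=110 → 110 (was 010); enqueue [2]
  #5 pop 0: in=110 → 100 (was 000); enqueue [3]
  #6 pop 1: in=110 → 100 (no change)
  #7 pop 2: in=110 → 010 (no change)
  #8 pop 3: in=110 → 110 (no change)

Fixpoint:
  val[0] = 100
  val[1] = 100
  val[2] = 010
  val[3] = 110

100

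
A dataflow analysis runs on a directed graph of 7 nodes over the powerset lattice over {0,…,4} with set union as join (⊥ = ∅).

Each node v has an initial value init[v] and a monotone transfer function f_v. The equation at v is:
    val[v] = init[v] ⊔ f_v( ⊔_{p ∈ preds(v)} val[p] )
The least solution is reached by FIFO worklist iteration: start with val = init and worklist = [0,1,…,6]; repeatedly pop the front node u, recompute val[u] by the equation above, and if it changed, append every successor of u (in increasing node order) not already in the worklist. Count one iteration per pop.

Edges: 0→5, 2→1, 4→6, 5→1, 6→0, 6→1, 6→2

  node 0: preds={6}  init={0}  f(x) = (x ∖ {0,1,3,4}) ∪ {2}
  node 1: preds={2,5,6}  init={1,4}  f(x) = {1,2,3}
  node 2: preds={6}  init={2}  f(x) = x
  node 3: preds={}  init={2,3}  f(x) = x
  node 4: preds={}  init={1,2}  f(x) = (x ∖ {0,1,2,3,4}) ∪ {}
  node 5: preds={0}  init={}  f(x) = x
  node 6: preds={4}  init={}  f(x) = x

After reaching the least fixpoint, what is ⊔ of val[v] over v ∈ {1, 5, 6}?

{0,1,2,3,4}

Iteration log — 11 steps:
  step 1. node 0  ⊔preds={}  new={0,2}  old={0}  +wl: 
  step 2. node 1  ⊔preds={2}  new={1,2,3,4}  old={1,4}  +wl: 
  step 3. node 2  ⊔preds={}  new={2}  stable
  step 4. node 3  ⊔preds={}  new={2,3}  stable
  step 5. node 4  ⊔preds={}  new={1,2}  stable
  step 6. node 5  ⊔preds={0,2}  new={0,2}  old={}  +wl: 1
  step 7. node 6  ⊔preds={1,2}  new={1,2}  old={}  +wl: 0,2
  step 8. node 1  ⊔preds={0,1,2}  new={1,2,3,4}  stable
  step 9. node 0  ⊔preds={1,2}  new={0,2}  stable
  step 10. node 2  ⊔preds={1,2}  new={1,2}  old={2}  +wl: 1
  step 11. node 1  ⊔preds={0,1,2}  new={1,2,3,4}  stable

Least fixpoint reached:
  node 0: {0,2}
  node 1: {1,2,3,4}
  node 2: {1,2}
  node 3: {2,3}
  node 4: {1,2}
  node 5: {0,2}
  node 6: {1,2}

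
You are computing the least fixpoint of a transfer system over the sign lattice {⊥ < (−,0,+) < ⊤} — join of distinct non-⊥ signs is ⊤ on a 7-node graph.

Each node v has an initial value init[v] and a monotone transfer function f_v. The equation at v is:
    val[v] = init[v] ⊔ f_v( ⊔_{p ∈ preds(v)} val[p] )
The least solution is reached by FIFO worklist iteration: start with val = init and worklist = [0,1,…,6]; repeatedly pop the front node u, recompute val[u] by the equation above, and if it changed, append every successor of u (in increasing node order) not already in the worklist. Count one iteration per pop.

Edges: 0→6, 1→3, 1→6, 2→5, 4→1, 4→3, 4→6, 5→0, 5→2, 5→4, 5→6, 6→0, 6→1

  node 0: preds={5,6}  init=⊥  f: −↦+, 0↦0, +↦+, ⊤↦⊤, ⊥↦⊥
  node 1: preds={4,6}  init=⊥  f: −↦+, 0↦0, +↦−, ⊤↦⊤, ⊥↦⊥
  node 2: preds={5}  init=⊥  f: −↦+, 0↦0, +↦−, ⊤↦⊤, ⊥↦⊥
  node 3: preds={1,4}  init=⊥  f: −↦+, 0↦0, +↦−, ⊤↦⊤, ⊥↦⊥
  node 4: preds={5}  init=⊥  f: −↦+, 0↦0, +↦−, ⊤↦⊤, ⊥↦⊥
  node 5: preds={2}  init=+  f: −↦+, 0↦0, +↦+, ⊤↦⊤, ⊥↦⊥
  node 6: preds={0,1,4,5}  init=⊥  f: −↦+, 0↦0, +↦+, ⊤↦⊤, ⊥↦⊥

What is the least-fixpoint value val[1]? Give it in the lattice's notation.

Worklist (11 pops):
  #1 pop 0: in=+ → + (was ⊥); enqueue []
  #2 pop 1: in=⊥ → ⊥ (no change)
  #3 pop 2: in=+ → − (was ⊥); enqueue []
  #4 pop 3: in=⊥ → ⊥ (no change)
  #5 pop 4: in=+ → − (was ⊥); enqueue [1,3]
  #6 pop 5: in=− → + (no change)
  #7 pop 6: in=⊤ → ⊤ (was ⊥); enqueue [0]
  #8 pop 1: in=⊤ → ⊤ (was ⊥); enqueue [6]
  #9 pop 3: in=⊤ → ⊤ (was ⊥); enqueue []
  #10 pop 0: in=⊤ → ⊤ (was +); enqueue []
  #11 pop 6: in=⊤ → ⊤ (no change)

Fixpoint:
  val[0] = ⊤
  val[1] = ⊤
  val[2] = −
  val[3] = ⊤
  val[4] = −
  val[5] = +
  val[6] = ⊤

⊤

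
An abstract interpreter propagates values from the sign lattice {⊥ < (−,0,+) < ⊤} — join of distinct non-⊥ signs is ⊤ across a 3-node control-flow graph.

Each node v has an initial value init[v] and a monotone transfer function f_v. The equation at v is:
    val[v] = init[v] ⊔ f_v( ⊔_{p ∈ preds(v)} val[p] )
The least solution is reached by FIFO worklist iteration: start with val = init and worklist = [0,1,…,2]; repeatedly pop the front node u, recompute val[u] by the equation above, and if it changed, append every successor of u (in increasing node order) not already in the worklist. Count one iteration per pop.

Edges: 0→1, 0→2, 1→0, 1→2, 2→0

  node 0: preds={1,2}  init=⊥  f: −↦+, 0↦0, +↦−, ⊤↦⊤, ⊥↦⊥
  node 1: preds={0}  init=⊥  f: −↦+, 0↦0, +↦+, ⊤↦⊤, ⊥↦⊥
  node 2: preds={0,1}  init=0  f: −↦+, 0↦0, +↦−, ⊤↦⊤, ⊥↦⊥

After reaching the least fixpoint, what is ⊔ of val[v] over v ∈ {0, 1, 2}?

0

Iteration log — 4 steps:
  step 1. node 0  ⊔preds=0  new=0  old=⊥  +wl: 
  step 2. node 1  ⊔preds=0  new=0  old=⊥  +wl: 0
  step 3. node 2  ⊔preds=0  new=0  stable
  step 4. node 0  ⊔preds=0  new=0  stable

Least fixpoint reached:
  node 0: 0
  node 1: 0
  node 2: 0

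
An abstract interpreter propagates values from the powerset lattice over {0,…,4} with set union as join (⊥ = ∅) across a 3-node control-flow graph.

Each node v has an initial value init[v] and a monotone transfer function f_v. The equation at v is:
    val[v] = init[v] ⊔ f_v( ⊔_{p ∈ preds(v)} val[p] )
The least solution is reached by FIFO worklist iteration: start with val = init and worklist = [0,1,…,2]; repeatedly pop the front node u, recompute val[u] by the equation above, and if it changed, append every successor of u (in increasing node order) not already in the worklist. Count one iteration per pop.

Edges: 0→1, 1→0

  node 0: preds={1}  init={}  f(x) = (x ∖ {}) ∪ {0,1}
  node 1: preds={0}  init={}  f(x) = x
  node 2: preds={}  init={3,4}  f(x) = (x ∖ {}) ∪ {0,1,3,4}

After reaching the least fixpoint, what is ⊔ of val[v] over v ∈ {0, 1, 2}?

{0,1,3,4}

Worklist (4 pops):
  #1 pop 0: in={} → {0,1} (was {}); enqueue []
  #2 pop 1: in={0,1} → {0,1} (was {}); enqueue [0]
  #3 pop 2: in={} → {0,1,3,4} (was {3,4}); enqueue []
  #4 pop 0: in={0,1} → {0,1} (no change)

Fixpoint:
  val[0] = {0,1}
  val[1] = {0,1}
  val[2] = {0,1,3,4}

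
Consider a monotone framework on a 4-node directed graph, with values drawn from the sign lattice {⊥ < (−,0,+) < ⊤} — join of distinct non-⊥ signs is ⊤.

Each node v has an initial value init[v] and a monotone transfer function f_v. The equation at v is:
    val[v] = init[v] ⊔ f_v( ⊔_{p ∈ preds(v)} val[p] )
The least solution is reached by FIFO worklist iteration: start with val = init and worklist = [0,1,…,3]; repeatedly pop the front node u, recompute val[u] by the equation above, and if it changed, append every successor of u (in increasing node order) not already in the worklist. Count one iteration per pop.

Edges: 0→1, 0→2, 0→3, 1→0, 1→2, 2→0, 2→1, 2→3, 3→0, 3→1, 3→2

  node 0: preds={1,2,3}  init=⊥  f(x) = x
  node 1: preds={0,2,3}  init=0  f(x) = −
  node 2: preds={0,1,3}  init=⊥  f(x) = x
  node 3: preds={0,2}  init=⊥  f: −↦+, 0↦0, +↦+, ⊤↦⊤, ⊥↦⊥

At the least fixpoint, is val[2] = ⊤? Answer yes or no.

Trace (8 dequeues):
  [1] u=0 | in 0 | out 0 | prev ⊥ | push {}
  [2] u=1 | in 0 | out ⊤ | prev 0 | push {0}
  [3] u=2 | in ⊤ | out ⊤ | prev ⊥ | push {1}
  [4] u=3 | in ⊤ | out ⊤ | prev ⊥ | push {2}
  [5] u=0 | in ⊤ | out ⊤ | prev 0 | push {3}
  [6] u=1 | in ⊤ | out ⊤ | ==
  [7] u=2 | in ⊤ | out ⊤ | ==
  [8] u=3 | in ⊤ | out ⊤ | ==

Converged values:
  [0] ⊤
  [1] ⊤
  [2] ⊤
  [3] ⊤

yes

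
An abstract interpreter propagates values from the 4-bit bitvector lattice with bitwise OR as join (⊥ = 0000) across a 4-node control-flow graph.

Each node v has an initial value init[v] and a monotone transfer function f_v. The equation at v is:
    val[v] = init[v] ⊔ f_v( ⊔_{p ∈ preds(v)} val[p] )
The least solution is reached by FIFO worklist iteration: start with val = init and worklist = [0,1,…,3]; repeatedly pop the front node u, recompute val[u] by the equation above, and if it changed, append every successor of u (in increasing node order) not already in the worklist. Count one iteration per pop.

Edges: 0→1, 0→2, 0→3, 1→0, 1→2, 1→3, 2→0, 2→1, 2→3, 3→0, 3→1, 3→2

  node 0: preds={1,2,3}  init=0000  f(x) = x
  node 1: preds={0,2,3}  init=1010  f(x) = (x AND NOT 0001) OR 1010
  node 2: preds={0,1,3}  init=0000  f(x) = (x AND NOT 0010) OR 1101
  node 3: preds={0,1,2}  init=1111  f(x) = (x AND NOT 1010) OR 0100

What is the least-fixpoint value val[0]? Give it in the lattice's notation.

Iteration log — 6 steps:
  step 1. node 0  ⊔preds=1111  new=1111  old=0000  +wl: 
  step 2. node 1  ⊔preds=1111  new=1110  old=1010  +wl: 0
  step 3. node 2  ⊔preds=1111  new=1101  old=0000  +wl: 1
  step 4. node 3  ⊔preds=1111  new=1111  stable
  step 5. node 0  ⊔preds=1111  new=1111  stable
  step 6. node 1  ⊔preds=1111  new=1110  stable

Least fixpoint reached:
  node 0: 1111
  node 1: 1110
  node 2: 1101
  node 3: 1111

1111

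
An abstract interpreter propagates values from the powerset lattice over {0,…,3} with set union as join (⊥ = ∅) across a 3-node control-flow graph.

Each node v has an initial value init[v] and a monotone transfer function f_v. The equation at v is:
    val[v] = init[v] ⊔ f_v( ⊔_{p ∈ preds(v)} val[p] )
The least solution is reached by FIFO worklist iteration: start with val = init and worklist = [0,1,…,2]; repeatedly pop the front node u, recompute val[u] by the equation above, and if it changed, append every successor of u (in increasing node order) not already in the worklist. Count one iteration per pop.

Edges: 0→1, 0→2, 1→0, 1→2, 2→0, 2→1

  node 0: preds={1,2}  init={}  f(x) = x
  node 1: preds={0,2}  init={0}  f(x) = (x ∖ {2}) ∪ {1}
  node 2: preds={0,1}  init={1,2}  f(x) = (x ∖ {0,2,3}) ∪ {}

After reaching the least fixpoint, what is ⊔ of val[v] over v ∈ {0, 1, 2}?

{0,1,2}

Iteration log — 4 steps:
  step 1. node 0  ⊔preds={0,1,2}  new={0,1,2}  old={}  +wl: 
  step 2. node 1  ⊔preds={0,1,2}  new={0,1}  old={0}  +wl: 0
  step 3. node 2  ⊔preds={0,1,2}  new={1,2}  stable
  step 4. node 0  ⊔preds={0,1,2}  new={0,1,2}  stable

Least fixpoint reached:
  node 0: {0,1,2}
  node 1: {0,1}
  node 2: {1,2}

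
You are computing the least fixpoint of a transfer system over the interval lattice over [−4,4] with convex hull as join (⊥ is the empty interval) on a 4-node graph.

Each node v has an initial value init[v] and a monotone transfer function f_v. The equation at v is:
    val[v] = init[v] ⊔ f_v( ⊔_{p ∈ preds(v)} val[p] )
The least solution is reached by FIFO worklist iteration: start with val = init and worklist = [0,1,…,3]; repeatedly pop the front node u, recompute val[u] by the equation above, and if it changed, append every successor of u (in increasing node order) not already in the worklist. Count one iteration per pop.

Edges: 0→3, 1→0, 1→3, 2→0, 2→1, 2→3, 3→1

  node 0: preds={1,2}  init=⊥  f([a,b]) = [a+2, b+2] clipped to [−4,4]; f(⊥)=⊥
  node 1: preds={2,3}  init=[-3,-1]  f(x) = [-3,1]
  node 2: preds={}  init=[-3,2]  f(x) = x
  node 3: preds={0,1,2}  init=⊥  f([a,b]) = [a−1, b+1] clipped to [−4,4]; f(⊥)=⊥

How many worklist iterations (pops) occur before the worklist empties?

Iteration log — 6 steps:
  step 1. node 0  ⊔preds=[-3,2]  new=[-1,4]  old=⊥  +wl: 
  step 2. node 1  ⊔preds=[-3,2]  new=[-3,1]  old=[-3,-1]  +wl: 0
  step 3. node 2  ⊔preds=⊥  new=[-3,2]  stable
  step 4. node 3  ⊔preds=[-3,4]  new=[-4,4]  old=⊥  +wl: 1
  step 5. node 0  ⊔preds=[-3,2]  new=[-1,4]  stable
  step 6. node 1  ⊔preds=[-4,4]  new=[-3,1]  stable

Least fixpoint reached:
  node 0: [-1,4]
  node 1: [-3,1]
  node 2: [-3,2]
  node 3: [-4,4]

6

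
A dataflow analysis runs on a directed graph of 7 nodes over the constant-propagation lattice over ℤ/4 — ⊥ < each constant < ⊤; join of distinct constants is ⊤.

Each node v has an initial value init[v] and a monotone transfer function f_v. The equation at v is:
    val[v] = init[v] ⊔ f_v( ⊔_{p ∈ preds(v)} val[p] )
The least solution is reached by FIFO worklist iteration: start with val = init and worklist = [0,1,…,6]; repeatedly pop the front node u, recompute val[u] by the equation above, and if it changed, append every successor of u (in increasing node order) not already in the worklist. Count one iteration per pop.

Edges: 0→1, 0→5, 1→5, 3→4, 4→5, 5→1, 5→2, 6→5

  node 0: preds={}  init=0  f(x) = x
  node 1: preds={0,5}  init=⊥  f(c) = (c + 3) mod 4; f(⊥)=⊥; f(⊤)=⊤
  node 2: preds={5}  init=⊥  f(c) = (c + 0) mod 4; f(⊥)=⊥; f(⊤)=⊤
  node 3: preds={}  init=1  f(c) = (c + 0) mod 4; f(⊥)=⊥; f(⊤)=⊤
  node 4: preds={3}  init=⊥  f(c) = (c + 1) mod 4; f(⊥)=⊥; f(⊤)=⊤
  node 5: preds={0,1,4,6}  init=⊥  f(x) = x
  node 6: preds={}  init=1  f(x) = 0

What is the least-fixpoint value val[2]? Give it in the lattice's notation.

⊤

Worklist (10 pops):
  #1 pop 0: in=⊥ → 0 (no change)
  #2 pop 1: in=0 → 3 (was ⊥); enqueue []
  #3 pop 2: in=⊥ → ⊥ (no change)
  #4 pop 3: in=⊥ → 1 (no change)
  #5 pop 4: in=1 → 2 (was ⊥); enqueue []
  #6 pop 5: in=⊤ → ⊤ (was ⊥); enqueue [1,2]
  #7 pop 6: in=⊥ → ⊤ (was 1); enqueue [5]
  #8 pop 1: in=⊤ → ⊤ (was 3); enqueue []
  #9 pop 2: in=⊤ → ⊤ (was ⊥); enqueue []
  #10 pop 5: in=⊤ → ⊤ (no change)

Fixpoint:
  val[0] = 0
  val[1] = ⊤
  val[2] = ⊤
  val[3] = 1
  val[4] = 2
  val[5] = ⊤
  val[6] = ⊤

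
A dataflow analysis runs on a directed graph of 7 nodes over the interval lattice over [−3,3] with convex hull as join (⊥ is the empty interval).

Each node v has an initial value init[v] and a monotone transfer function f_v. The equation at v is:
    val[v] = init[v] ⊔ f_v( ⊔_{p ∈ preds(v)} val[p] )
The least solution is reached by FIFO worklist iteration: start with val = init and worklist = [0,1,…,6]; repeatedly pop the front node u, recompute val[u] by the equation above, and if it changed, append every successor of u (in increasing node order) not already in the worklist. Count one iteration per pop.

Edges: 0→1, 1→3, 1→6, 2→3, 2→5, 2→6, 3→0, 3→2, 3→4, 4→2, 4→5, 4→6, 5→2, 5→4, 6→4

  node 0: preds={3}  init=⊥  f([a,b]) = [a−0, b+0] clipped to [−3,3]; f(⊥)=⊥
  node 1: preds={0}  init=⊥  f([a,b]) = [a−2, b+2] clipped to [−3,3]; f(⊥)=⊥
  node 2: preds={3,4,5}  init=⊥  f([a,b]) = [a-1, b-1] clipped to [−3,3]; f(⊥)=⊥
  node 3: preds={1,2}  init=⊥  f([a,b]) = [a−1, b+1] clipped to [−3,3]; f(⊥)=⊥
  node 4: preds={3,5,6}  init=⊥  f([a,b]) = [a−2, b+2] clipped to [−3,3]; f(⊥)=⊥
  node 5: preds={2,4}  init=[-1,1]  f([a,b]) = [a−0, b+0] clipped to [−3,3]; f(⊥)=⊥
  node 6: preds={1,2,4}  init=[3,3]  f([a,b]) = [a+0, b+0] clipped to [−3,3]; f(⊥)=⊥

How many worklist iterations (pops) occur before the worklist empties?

18

Iteration log — 18 steps:
  step 1. node 0  ⊔preds=⊥  new=⊥  stable
  step 2. node 1  ⊔preds=⊥  new=⊥  stable
  step 3. node 2  ⊔preds=[-1,1]  new=[-2,0]  old=⊥  +wl: 
  step 4. node 3  ⊔preds=[-2,0]  new=[-3,1]  old=⊥  +wl: 0,2
  step 5. node 4  ⊔preds=[-3,3]  new=[-3,3]  old=⊥  +wl: 
  step 6. node 5  ⊔preds=[-3,3]  new=[-3,3]  old=[-1,1]  +wl: 4
  step 7. node 6  ⊔preds=[-3,3]  new=[-3,3]  old=[3,3]  +wl: 
  step 8. node 0  ⊔preds=[-3,1]  new=[-3,1]  old=⊥  +wl: 1
  step 9. node 2  ⊔preds=[-3,3]  new=[-3,2]  old=[-2,0]  +wl: 3,5,6
  step 10. node 4  ⊔preds=[-3,3]  new=[-3,3]  stable
  step 11. node 1  ⊔preds=[-3,1]  new=[-3,3]  old=⊥  +wl: 
  step 12. node 3  ⊔preds=[-3,3]  new=[-3,3]  old=[-3,1]  +wl: 0,2,4
  step 13. node 5  ⊔preds=[-3,3]  new=[-3,3]  stable
  step 14. node 6  ⊔preds=[-3,3]  new=[-3,3]  stable
  step 15. node 0  ⊔preds=[-3,3]  new=[-3,3]  old=[-3,1]  +wl: 1
  step 16. node 2  ⊔preds=[-3,3]  new=[-3,2]  stable
  step 17. node 4  ⊔preds=[-3,3]  new=[-3,3]  stable
  step 18. node 1  ⊔preds=[-3,3]  new=[-3,3]  stable

Least fixpoint reached:
  node 0: [-3,3]
  node 1: [-3,3]
  node 2: [-3,2]
  node 3: [-3,3]
  node 4: [-3,3]
  node 5: [-3,3]
  node 6: [-3,3]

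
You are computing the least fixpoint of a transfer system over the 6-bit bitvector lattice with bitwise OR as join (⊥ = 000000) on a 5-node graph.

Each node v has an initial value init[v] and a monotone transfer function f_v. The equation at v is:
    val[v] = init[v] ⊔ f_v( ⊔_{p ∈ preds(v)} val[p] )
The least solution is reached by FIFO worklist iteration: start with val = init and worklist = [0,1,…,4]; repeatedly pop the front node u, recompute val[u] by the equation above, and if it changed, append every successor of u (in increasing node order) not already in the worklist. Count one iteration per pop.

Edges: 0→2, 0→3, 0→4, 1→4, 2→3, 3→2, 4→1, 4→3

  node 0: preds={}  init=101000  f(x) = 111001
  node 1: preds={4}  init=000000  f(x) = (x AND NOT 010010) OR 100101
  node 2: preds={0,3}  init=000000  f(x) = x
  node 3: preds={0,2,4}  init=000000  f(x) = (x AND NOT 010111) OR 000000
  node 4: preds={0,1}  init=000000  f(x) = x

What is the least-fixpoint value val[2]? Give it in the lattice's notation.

Iteration log — 9 steps:
  step 1. node 0  ⊔preds=000000  new=111001  old=101000  +wl: 
  step 2. node 1  ⊔preds=000000  new=100101  old=000000  +wl: 
  step 3. node 2  ⊔preds=111001  new=111001  old=000000  +wl: 
  step 4. node 3  ⊔preds=111001  new=101000  old=000000  +wl: 2
  step 5. node 4  ⊔preds=111101  new=111101  old=000000  +wl: 1,3
  step 6. node 2  ⊔preds=111001  new=111001  stable
  step 7. node 1  ⊔preds=111101  new=101101  old=100101  +wl: 4
  step 8. node 3  ⊔preds=111101  new=101000  stable
  step 9. node 4  ⊔preds=111101  new=111101  stable

Least fixpoint reached:
  node 0: 111001
  node 1: 101101
  node 2: 111001
  node 3: 101000
  node 4: 111101

111001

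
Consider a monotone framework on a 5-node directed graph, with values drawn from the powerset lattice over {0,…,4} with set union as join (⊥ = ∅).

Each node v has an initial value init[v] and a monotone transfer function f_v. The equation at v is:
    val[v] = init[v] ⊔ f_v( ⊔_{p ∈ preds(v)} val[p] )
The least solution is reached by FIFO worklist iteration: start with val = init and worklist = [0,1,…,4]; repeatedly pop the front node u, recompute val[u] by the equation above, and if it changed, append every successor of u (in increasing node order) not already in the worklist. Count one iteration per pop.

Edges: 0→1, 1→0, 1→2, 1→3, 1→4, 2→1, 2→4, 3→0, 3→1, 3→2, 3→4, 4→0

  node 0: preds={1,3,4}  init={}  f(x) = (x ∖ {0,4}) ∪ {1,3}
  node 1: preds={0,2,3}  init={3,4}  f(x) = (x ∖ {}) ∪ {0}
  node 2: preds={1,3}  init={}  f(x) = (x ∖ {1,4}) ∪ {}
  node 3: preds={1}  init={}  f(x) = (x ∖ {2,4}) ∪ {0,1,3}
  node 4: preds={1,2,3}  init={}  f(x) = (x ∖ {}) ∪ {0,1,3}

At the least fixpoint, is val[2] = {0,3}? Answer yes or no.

yes

Iteration log — 8 steps:
  step 1. node 0  ⊔preds={3,4}  new={1,3}  old={}  +wl: 
  step 2. node 1  ⊔preds={1,3}  new={0,1,3,4}  old={3,4}  +wl: 0
  step 3. node 2  ⊔preds={0,1,3,4}  new={0,3}  old={}  +wl: 1
  step 4. node 3  ⊔preds={0,1,3,4}  new={0,1,3}  old={}  +wl: 2
  step 5. node 4  ⊔preds={0,1,3,4}  new={0,1,3,4}  old={}  +wl: 
  step 6. node 0  ⊔preds={0,1,3,4}  new={1,3}  stable
  step 7. node 1  ⊔preds={0,1,3}  new={0,1,3,4}  stable
  step 8. node 2  ⊔preds={0,1,3,4}  new={0,3}  stable

Least fixpoint reached:
  node 0: {1,3}
  node 1: {0,1,3,4}
  node 2: {0,3}
  node 3: {0,1,3}
  node 4: {0,1,3,4}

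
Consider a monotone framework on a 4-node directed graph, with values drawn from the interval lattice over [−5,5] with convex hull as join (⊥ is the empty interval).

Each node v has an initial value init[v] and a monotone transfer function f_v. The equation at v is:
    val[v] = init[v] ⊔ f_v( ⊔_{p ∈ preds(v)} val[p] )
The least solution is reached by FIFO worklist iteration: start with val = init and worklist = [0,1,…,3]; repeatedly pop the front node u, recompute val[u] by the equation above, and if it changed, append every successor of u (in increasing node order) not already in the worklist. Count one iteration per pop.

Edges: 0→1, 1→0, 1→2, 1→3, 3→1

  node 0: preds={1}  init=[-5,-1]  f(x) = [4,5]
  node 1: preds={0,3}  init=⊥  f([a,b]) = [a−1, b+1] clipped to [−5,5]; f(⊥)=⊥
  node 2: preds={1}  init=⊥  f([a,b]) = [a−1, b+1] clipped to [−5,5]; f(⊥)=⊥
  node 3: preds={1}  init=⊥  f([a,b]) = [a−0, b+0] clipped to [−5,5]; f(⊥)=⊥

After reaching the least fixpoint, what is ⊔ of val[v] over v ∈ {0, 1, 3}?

Worklist (6 pops):
  #1 pop 0: in=⊥ → [-5,5] (was [-5,-1]); enqueue []
  #2 pop 1: in=[-5,5] → [-5,5] (was ⊥); enqueue [0]
  #3 pop 2: in=[-5,5] → [-5,5] (was ⊥); enqueue []
  #4 pop 3: in=[-5,5] → [-5,5] (was ⊥); enqueue [1]
  #5 pop 0: in=[-5,5] → [-5,5] (no change)
  #6 pop 1: in=[-5,5] → [-5,5] (no change)

Fixpoint:
  val[0] = [-5,5]
  val[1] = [-5,5]
  val[2] = [-5,5]
  val[3] = [-5,5]

[-5,5]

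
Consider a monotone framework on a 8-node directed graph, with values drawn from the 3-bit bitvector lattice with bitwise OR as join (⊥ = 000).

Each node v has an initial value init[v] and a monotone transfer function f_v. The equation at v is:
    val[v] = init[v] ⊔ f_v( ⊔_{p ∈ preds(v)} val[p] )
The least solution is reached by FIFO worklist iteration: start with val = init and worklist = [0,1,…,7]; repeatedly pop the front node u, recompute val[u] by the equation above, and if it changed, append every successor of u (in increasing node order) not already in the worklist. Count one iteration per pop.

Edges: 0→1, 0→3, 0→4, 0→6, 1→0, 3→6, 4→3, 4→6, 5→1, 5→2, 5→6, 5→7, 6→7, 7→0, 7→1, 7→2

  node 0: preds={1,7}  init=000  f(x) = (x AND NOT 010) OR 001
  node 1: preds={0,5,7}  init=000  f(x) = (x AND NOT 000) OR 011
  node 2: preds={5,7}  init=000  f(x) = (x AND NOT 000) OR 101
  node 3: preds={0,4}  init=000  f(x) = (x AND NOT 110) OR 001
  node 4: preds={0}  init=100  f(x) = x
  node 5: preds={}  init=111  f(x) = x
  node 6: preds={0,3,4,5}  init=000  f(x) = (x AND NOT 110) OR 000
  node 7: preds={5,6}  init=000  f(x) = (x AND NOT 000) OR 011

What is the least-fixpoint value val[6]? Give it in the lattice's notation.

001

Trace (14 dequeues):
  [1] u=0 | in 000 | out 001 | prev 000 | push {}
  [2] u=1 | in 111 | out 111 | prev 000 | push {0}
  [3] u=2 | in 111 | out 111 | prev 000 | push {}
  [4] u=3 | in 101 | out 001 | prev 000 | push {}
  [5] u=4 | in 001 | out 101 | prev 100 | push {3}
  [6] u=5 | in 000 | out 111 | ==
  [7] u=6 | in 111 | out 001 | prev 000 | push {}
  [8] u=7 | in 111 | out 111 | prev 000 | push {1,2}
  [9] u=0 | in 111 | out 101 | prev 001 | push {4,6}
  [10] u=3 | in 101 | out 001 | ==
  [11] u=1 | in 111 | out 111 | ==
  [12] u=2 | in 111 | out 111 | ==
  [13] u=4 | in 101 | out 101 | ==
  [14] u=6 | in 111 | out 001 | ==

Converged values:
  [0] 101
  [1] 111
  [2] 111
  [3] 001
  [4] 101
  [5] 111
  [6] 001
  [7] 111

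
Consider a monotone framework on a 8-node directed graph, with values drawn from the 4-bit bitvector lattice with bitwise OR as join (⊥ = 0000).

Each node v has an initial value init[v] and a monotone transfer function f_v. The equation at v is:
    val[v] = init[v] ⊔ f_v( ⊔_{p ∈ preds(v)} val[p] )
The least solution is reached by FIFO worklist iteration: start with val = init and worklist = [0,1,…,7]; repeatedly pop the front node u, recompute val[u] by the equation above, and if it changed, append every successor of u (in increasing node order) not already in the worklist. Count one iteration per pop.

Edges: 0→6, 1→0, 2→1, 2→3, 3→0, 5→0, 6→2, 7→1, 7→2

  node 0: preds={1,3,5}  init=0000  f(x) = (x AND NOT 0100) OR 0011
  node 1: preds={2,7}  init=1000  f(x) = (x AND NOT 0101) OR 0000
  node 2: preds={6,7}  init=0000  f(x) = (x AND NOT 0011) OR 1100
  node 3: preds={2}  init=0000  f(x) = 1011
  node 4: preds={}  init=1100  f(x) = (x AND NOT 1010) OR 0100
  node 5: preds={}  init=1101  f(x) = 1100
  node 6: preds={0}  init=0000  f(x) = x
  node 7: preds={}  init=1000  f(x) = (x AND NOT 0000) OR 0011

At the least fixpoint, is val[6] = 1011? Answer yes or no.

Trace (11 dequeues):
  [1] u=0 | in 1101 | out 1011 | prev 0000 | push {}
  [2] u=1 | in 1000 | out 1000 | ==
  [3] u=2 | in 1000 | out 1100 | prev 0000 | push {1}
  [4] u=3 | in 1100 | out 1011 | prev 0000 | push {0}
  [5] u=4 | in 0000 | out 1100 | ==
  [6] u=5 | in 0000 | out 1101 | ==
  [7] u=6 | in 1011 | out 1011 | prev 0000 | push {2}
  [8] u=7 | in 0000 | out 1011 | prev 1000 | push {}
  [9] u=1 | in 1111 | out 1010 | prev 1000 | push {}
  [10] u=0 | in 1111 | out 1011 | ==
  [11] u=2 | in 1011 | out 1100 | ==

Converged values:
  [0] 1011
  [1] 1010
  [2] 1100
  [3] 1011
  [4] 1100
  [5] 1101
  [6] 1011
  [7] 1011

yes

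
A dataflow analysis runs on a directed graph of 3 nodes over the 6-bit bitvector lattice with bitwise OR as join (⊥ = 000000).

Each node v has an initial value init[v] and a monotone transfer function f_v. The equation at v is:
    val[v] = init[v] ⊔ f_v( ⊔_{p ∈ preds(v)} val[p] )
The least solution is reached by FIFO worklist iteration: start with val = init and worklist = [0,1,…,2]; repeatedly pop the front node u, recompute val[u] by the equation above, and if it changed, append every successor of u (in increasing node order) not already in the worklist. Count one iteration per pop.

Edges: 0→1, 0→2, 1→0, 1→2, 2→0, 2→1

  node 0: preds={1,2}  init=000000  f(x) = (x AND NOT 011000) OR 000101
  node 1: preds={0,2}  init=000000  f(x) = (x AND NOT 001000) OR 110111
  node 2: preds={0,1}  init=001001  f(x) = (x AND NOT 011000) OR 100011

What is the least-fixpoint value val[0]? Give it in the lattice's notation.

Worklist (6 pops):
  #1 pop 0: in=001001 → 000101 (was 000000); enqueue []
  #2 pop 1: in=001101 → 110111 (was 000000); enqueue [0]
  #3 pop 2: in=110111 → 101111 (was 001001); enqueue [1]
  #4 pop 0: in=111111 → 100111 (was 000101); enqueue [2]
  #5 pop 1: in=101111 → 110111 (no change)
  #6 pop 2: in=110111 → 101111 (no change)

Fixpoint:
  val[0] = 100111
  val[1] = 110111
  val[2] = 101111

100111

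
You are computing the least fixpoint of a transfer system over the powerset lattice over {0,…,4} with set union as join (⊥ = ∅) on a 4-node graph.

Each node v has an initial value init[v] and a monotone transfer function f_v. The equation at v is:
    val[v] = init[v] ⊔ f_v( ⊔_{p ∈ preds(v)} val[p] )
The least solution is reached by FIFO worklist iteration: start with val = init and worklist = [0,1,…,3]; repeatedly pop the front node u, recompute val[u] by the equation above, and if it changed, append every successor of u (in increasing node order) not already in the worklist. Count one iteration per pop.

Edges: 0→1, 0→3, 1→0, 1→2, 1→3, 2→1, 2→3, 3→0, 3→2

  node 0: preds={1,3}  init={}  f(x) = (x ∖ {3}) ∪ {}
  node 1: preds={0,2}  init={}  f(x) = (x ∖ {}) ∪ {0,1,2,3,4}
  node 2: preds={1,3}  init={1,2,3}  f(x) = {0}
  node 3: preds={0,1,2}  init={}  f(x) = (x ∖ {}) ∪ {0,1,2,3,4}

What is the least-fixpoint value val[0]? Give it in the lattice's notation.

Trace (8 dequeues):
  [1] u=0 | in {} | out {} | ==
  [2] u=1 | in {1,2,3} | out {0,1,2,3,4} | prev {} | push {0}
  [3] u=2 | in {0,1,2,3,4} | out {0,1,2,3} | prev {1,2,3} | push {1}
  [4] u=3 | in {0,1,2,3,4} | out {0,1,2,3,4} | prev {} | push {2}
  [5] u=0 | in {0,1,2,3,4} | out {0,1,2,4} | prev {} | push {3}
  [6] u=1 | in {0,1,2,3,4} | out {0,1,2,3,4} | ==
  [7] u=2 | in {0,1,2,3,4} | out {0,1,2,3} | ==
  [8] u=3 | in {0,1,2,3,4} | out {0,1,2,3,4} | ==

Converged values:
  [0] {0,1,2,4}
  [1] {0,1,2,3,4}
  [2] {0,1,2,3}
  [3] {0,1,2,3,4}

{0,1,2,4}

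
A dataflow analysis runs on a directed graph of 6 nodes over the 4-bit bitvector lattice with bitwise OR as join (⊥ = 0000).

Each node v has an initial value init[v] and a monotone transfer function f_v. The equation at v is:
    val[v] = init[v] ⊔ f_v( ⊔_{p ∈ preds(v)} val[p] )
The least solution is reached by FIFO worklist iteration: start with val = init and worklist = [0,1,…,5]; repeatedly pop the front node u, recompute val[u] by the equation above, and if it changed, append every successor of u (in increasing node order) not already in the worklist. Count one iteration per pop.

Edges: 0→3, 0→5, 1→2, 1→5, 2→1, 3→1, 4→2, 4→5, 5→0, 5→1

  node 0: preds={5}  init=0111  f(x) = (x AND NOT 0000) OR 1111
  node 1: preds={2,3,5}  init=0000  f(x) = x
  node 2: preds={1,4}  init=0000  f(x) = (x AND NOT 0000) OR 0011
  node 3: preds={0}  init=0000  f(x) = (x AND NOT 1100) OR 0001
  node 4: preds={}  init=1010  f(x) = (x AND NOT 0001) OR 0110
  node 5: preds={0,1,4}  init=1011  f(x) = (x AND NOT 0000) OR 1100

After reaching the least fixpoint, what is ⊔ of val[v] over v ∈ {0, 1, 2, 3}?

Iteration log — 11 steps:
  step 1. node 0  ⊔preds=1011  new=1111  old=0111  +wl: 
  step 2. node 1  ⊔preds=1011  new=1011  old=0000  +wl: 
  step 3. node 2  ⊔preds=1011  new=1011  old=0000  +wl: 1
  step 4. node 3  ⊔preds=1111  new=0011  old=0000  +wl: 
  step 5. node 4  ⊔preds=0000  new=1110  old=1010  +wl: 2
  step 6. node 5  ⊔preds=1111  new=1111  old=1011  +wl: 0
  step 7. node 1  ⊔preds=1111  new=1111  old=1011  +wl: 5
  step 8. node 2  ⊔preds=1111  new=1111  old=1011  +wl: 1
  step 9. node 0  ⊔preds=1111  new=1111  stable
  step 10. node 5  ⊔preds=1111  new=1111  stable
  step 11. node 1  ⊔preds=1111  new=1111  stable

Least fixpoint reached:
  node 0: 1111
  node 1: 1111
  node 2: 1111
  node 3: 0011
  node 4: 1110
  node 5: 1111

1111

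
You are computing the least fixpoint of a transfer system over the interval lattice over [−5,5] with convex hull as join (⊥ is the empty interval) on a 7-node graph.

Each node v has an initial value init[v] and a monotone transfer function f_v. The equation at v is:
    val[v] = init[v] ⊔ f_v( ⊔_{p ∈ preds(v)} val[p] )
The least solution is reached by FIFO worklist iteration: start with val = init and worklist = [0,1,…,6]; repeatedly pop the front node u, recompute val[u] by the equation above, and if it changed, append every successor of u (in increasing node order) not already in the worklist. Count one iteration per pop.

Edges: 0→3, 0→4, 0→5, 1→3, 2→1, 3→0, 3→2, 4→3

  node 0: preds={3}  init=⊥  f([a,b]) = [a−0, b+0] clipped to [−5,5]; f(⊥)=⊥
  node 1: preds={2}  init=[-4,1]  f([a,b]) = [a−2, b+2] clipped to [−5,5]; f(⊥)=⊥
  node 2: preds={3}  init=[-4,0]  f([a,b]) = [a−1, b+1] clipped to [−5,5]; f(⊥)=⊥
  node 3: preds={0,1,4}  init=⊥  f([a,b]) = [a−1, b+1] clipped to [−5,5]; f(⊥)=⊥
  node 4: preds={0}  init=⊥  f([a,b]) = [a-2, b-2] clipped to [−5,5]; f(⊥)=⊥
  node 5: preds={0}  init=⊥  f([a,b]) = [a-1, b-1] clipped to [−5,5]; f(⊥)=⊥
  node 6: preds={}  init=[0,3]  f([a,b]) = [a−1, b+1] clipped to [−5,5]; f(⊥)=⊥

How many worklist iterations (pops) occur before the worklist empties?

25

Worklist (25 pops):
  #1 pop 0: in=⊥ → ⊥ (no change)
  #2 pop 1: in=[-4,0] → [-5,2] (was [-4,1]); enqueue []
  #3 pop 2: in=⊥ → [-4,0] (no change)
  #4 pop 3: in=[-5,2] → [-5,3] (was ⊥); enqueue [0,2]
  #5 pop 4: in=⊥ → ⊥ (no change)
  #6 pop 5: in=⊥ → ⊥ (no change)
  #7 pop 6: in=⊥ → [0,3] (no change)
  #8 pop 0: in=[-5,3] → [-5,3] (was ⊥); enqueue [3,4,5]
  #9 pop 2: in=[-5,3] → [-5,4] (was [-4,0]); enqueue [1]
  #10 pop 3: in=[-5,3] → [-5,4] (was [-5,3]); enqueue [0,2]
  #11 pop 4: in=[-5,3] → [-5,1] (was ⊥); enqueue [3]
  #12 pop 5: in=[-5,3] → [-5,2] (was ⊥); enqueue []
  #13 pop 1: in=[-5,4] → [-5,5] (was [-5,2]); enqueue []
  #14 pop 0: in=[-5,4] → [-5,4] (was [-5,3]); enqueue [4,5]
  #15 pop 2: in=[-5,4] → [-5,5] (was [-5,4]); enqueue [1]
  #16 pop 3: in=[-5,5] → [-5,5] (was [-5,4]); enqueue [0,2]
  #17 pop 4: in=[-5,4] → [-5,2] (was [-5,1]); enqueue [3]
  #18 pop 5: in=[-5,4] → [-5,3] (was [-5,2]); enqueue []
  #19 pop 1: in=[-5,5] → [-5,5] (no change)
  #20 pop 0: in=[-5,5] → [-5,5] (was [-5,4]); enqueue [4,5]
  #21 pop 2: in=[-5,5] → [-5,5] (no change)
  #22 pop 3: in=[-5,5] → [-5,5] (no change)
  #23 pop 4: in=[-5,5] → [-5,3] (was [-5,2]); enqueue [3]
  #24 pop 5: in=[-5,5] → [-5,4] (was [-5,3]); enqueue []
  #25 pop 3: in=[-5,5] → [-5,5] (no change)

Fixpoint:
  val[0] = [-5,5]
  val[1] = [-5,5]
  val[2] = [-5,5]
  val[3] = [-5,5]
  val[4] = [-5,3]
  val[5] = [-5,4]
  val[6] = [0,3]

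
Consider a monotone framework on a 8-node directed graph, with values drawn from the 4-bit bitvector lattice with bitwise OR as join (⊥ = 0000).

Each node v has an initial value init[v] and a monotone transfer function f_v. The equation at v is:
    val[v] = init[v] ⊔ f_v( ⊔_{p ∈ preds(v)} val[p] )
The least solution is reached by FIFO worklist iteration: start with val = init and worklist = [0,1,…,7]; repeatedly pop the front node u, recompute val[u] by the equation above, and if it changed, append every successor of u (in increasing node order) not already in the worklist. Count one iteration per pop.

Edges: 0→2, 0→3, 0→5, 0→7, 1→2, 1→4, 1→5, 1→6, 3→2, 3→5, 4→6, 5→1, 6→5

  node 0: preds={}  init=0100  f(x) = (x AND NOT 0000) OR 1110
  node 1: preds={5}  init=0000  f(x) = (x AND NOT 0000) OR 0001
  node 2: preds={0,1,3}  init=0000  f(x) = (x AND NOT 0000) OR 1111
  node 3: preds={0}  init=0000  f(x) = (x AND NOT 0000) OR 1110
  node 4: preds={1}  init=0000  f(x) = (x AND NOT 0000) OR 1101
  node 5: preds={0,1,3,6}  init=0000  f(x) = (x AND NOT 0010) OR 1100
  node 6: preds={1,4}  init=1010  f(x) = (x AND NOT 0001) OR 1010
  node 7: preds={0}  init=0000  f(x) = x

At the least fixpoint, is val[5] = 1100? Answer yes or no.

no

Iteration log — 14 steps:
  step 1. node 0  ⊔preds=0000  new=1110  old=0100  +wl: 
  step 2. node 1  ⊔preds=0000  new=0001  old=0000  +wl: 
  step 3. node 2  ⊔preds=1111  new=1111  old=0000  +wl: 
  step 4. node 3  ⊔preds=1110  new=1110  old=0000  +wl: 2
  step 5. node 4  ⊔preds=0001  new=1101  old=0000  +wl: 
  step 6. node 5  ⊔preds=1111  new=1101  old=0000  +wl: 1
  step 7. node 6  ⊔preds=1101  new=1110  old=1010  +wl: 5
  step 8. node 7  ⊔preds=1110  new=1110  old=0000  +wl: 
  step 9. node 2  ⊔preds=1111  new=1111  stable
  step 10. node 1  ⊔preds=1101  new=1101  old=0001  +wl: 2,4,6
  step 11. node 5  ⊔preds=1111  new=1101  stable
  step 12. node 2  ⊔preds=1111  new=1111  stable
  step 13. node 4  ⊔preds=1101  new=1101  stable
  step 14. node 6  ⊔preds=1101  new=1110  stable

Least fixpoint reached:
  node 0: 1110
  node 1: 1101
  node 2: 1111
  node 3: 1110
  node 4: 1101
  node 5: 1101
  node 6: 1110
  node 7: 1110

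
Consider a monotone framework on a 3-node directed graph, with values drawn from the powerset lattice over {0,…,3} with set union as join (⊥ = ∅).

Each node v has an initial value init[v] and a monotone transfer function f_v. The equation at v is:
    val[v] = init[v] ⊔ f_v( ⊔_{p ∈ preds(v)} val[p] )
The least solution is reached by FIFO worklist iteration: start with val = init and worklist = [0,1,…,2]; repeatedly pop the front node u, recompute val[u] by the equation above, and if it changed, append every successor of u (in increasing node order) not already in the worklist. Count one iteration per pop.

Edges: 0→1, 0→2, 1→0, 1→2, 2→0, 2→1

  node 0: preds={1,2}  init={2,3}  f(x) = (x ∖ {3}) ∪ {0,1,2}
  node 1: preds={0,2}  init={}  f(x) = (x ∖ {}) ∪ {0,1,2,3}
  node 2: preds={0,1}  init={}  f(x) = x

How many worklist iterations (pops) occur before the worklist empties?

Iteration log — 5 steps:
  step 1. node 0  ⊔preds={}  new={0,1,2,3}  old={2,3}  +wl: 
  step 2. node 1  ⊔preds={0,1,2,3}  new={0,1,2,3}  old={}  +wl: 0
  step 3. node 2  ⊔preds={0,1,2,3}  new={0,1,2,3}  old={}  +wl: 1
  step 4. node 0  ⊔preds={0,1,2,3}  new={0,1,2,3}  stable
  step 5. node 1  ⊔preds={0,1,2,3}  new={0,1,2,3}  stable

Least fixpoint reached:
  node 0: {0,1,2,3}
  node 1: {0,1,2,3}
  node 2: {0,1,2,3}

5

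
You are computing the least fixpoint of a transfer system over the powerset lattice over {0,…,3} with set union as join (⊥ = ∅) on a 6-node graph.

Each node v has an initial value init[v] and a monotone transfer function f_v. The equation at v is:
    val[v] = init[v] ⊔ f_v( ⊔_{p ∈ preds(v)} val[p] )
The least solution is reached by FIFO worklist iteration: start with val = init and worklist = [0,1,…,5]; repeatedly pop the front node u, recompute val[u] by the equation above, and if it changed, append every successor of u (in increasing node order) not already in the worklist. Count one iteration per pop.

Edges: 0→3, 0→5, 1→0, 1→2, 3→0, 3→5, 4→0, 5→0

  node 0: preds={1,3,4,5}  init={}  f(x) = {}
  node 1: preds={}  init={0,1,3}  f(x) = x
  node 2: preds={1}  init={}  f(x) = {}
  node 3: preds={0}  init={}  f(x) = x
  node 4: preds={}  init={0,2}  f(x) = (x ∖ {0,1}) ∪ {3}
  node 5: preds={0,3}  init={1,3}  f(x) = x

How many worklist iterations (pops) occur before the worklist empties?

Trace (7 dequeues):
  [1] u=0 | in {0,1,2,3} | out {} | ==
  [2] u=1 | in {} | out {0,1,3} | ==
  [3] u=2 | in {0,1,3} | out {} | ==
  [4] u=3 | in {} | out {} | ==
  [5] u=4 | in {} | out {0,2,3} | prev {0,2} | push {0}
  [6] u=5 | in {} | out {1,3} | ==
  [7] u=0 | in {0,1,2,3} | out {} | ==

Converged values:
  [0] {}
  [1] {0,1,3}
  [2] {}
  [3] {}
  [4] {0,2,3}
  [5] {1,3}

7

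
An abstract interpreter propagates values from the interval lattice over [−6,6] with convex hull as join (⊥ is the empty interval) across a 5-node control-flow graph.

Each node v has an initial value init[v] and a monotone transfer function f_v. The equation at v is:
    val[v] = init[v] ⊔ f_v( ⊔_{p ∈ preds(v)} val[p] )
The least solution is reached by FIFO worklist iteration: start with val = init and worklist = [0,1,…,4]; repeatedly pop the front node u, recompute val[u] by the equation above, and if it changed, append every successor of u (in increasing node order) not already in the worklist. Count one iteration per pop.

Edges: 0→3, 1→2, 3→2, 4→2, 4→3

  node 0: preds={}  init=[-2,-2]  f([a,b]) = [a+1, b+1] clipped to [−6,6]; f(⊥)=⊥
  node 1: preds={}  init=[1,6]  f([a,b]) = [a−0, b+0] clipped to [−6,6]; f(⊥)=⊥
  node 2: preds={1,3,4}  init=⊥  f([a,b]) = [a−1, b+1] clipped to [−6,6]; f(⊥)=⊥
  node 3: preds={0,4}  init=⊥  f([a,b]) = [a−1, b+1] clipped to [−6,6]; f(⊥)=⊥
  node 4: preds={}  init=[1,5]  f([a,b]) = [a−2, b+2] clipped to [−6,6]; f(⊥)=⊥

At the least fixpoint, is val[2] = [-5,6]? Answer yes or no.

Iteration log — 6 steps:
  step 1. node 0  ⊔preds=⊥  new=[-2,-2]  stable
  step 2. node 1  ⊔preds=⊥  new=[1,6]  stable
  step 3. node 2  ⊔preds=[1,6]  new=[0,6]  old=⊥  +wl: 
  step 4. node 3  ⊔preds=[-2,5]  new=[-3,6]  old=⊥  +wl: 2
  step 5. node 4  ⊔preds=⊥  new=[1,5]  stable
  step 6. node 2  ⊔preds=[-3,6]  new=[-4,6]  old=[0,6]  +wl: 

Least fixpoint reached:
  node 0: [-2,-2]
  node 1: [1,6]
  node 2: [-4,6]
  node 3: [-3,6]
  node 4: [1,5]

no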